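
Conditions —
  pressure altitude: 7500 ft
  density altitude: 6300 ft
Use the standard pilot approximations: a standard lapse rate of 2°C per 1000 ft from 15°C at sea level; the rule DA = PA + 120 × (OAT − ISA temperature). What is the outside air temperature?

Density altitude − pressure altitude = 6300 − 7500 = -1200 ft.
At 120 ft/°C that is an ISA deviation of -1200/120 = -10°C.
ISA temperature at 7500 ft = 15 − 2 × (7500/1000) = 0°C.
OAT = ISA + deviation = 0 + (-10) = -10°C.

-10°C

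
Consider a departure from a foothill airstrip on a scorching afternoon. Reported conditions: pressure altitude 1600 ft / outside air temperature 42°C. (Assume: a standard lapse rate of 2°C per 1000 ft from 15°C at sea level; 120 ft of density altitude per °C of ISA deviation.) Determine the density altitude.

5224 ft

ISA temperature at 1600 ft = 15 − 2 × (1600/1000) = 11.8°C.
ISA deviation = 42 − 11.8 = +30.2°C.
Density altitude = 1600 + 120 × (30.2) = 1600 + (+3624) = 5224 ft.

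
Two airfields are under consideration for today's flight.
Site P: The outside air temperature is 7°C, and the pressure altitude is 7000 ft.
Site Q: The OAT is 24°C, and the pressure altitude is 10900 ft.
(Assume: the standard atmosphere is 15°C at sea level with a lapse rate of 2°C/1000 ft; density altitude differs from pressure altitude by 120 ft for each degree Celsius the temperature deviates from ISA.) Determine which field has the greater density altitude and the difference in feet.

Site Q by 6876 ft

Site P: ISA temp = 1°C, deviation +6°C, DA = 7000 + 120 × 6 = 7720 ft.
Site Q: ISA temp = -6.8°C, deviation +30.8°C, DA = 10900 + 120 × 30.8 = 14596 ft.
Site Q is higher by 14596 − 7720 = 6876 ft.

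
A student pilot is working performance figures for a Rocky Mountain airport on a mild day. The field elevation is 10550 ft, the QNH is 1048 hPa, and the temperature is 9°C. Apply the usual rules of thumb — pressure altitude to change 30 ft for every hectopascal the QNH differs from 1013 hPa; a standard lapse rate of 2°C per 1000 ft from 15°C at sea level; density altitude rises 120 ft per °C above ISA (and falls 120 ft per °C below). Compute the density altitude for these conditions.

11060 ft

Pressure altitude = 10550 + (1013 − 1048) × 30 = 10550 + (-1050) = 9500 ft.
ISA temperature at 9500 ft = 15 − 2 × (9500/1000) = -4°C.
ISA deviation = 9 − (-4) = +13°C.
Density altitude = 9500 + 120 × (13) = 11060 ft.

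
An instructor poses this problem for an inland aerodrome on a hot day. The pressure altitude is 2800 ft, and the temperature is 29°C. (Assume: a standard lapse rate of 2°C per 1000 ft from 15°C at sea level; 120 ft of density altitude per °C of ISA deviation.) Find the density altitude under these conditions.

ISA temperature at 2800 ft = 15 − 2 × (2800/1000) = 9.4°C.
ISA deviation = 29 − 9.4 = +19.6°C.
Density altitude = 2800 + 120 × (19.6) = 2800 + (+2352) = 5152 ft.

5152 ft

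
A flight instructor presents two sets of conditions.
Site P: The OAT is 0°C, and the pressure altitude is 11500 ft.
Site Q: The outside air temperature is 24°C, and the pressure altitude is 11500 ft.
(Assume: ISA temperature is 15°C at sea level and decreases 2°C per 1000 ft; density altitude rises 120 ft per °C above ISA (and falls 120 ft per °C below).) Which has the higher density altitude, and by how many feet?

Site P: ISA temp = -8°C, deviation +8°C, DA = 11500 + 120 × 8 = 12460 ft.
Site Q: ISA temp = -8°C, deviation +32°C, DA = 11500 + 120 × 32 = 15340 ft.
Site Q is higher by 15340 − 12460 = 2880 ft.

Site Q by 2880 ft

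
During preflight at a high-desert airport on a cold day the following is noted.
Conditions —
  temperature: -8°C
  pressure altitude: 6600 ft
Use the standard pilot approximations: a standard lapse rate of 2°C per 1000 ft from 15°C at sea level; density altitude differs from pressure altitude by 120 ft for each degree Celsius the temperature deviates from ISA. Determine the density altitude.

ISA temperature at 6600 ft = 15 − 2 × (6600/1000) = 1.8°C.
ISA deviation = -8 − 1.8 = -9.8°C.
Density altitude = 6600 + 120 × (-9.8) = 6600 + (-1176) = 5424 ft.

5424 ft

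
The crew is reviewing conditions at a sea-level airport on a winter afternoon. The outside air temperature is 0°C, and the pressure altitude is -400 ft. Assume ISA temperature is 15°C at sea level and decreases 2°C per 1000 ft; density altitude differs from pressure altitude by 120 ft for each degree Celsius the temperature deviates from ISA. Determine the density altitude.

ISA temperature at -400 ft = 15 − 2 × (-400/1000) = 15.8°C.
ISA deviation = 0 − 15.8 = -15.8°C.
Density altitude = -400 + 120 × (-15.8) = -400 + (-1896) = -2296 ft.

-2296 ft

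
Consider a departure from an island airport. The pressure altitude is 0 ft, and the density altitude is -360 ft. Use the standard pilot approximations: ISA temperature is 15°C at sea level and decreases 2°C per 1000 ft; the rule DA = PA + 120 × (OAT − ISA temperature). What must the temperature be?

Density altitude − pressure altitude = -360 − 0 = -360 ft.
At 120 ft/°C that is an ISA deviation of -360/120 = -3°C.
ISA temperature at 0 ft = 15 − 2 × (0/1000) = 15°C.
OAT = ISA + deviation = 15 + (-3) = 12°C.

12°C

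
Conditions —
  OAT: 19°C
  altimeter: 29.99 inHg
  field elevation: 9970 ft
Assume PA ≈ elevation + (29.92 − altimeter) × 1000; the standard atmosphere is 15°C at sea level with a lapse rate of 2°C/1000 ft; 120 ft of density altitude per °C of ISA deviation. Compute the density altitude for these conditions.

Pressure altitude = 9970 + (29.92 − 29.99) × 1000 = 9970 + (-70) = 9900 ft.
ISA temperature at 9900 ft = 15 − 2 × (9900/1000) = -4.8°C.
ISA deviation = 19 − (-4.8) = +23.8°C.
Density altitude = 9900 + 120 × (23.8) = 12756 ft.

12756 ft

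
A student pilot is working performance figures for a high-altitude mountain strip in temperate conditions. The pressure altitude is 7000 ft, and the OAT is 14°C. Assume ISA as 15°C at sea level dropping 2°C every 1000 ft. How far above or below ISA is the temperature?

ISA+13°C

ISA temperature at 7000 ft = 15 − 2 × (7000/1000) = 1°C.
Deviation = OAT − ISA = 14 − 1 = +13°C.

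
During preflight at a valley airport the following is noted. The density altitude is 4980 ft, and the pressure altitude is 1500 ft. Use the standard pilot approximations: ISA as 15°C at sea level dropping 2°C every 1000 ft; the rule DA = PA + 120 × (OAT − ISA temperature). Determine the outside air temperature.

Density altitude − pressure altitude = 4980 − 1500 = +3480 ft.
At 120 ft/°C that is an ISA deviation of 3480/120 = +29°C.
ISA temperature at 1500 ft = 15 − 2 × (1500/1000) = 12°C.
OAT = ISA + deviation = 12 + (+29) = 41°C.

41°C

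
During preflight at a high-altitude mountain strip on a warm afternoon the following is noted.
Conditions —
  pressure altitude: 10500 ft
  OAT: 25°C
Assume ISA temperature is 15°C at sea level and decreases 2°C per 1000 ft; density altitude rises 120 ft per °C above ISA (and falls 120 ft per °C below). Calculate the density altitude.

ISA temperature at 10500 ft = 15 − 2 × (10500/1000) = -6°C.
ISA deviation = 25 − (-6) = +31°C.
Density altitude = 10500 + 120 × (31) = 10500 + (+3720) = 14220 ft.

14220 ft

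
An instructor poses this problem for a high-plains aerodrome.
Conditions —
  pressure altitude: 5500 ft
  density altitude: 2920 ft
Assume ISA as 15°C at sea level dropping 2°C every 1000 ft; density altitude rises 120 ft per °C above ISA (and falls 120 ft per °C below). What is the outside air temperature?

Density altitude − pressure altitude = 2920 − 5500 = -2580 ft.
At 120 ft/°C that is an ISA deviation of -2580/120 = -21.5°C.
ISA temperature at 5500 ft = 15 − 2 × (5500/1000) = 4°C.
OAT = ISA + deviation = 4 + (-21.5) = -17.5°C.

-17.5°C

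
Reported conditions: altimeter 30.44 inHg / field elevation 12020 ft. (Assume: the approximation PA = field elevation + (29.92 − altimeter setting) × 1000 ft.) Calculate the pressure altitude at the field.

11500 ft

Pressure correction = (29.92 − 30.44) × 1000 = -520 ft.
Pressure altitude = 12020 + (-520) = 11500 ft.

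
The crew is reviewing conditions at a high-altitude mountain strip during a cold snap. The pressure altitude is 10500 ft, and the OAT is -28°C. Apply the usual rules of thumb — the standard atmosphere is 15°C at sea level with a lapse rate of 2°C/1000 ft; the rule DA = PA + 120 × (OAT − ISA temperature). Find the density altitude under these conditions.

7860 ft

ISA temperature at 10500 ft = 15 − 2 × (10500/1000) = -6°C.
ISA deviation = -28 − (-6) = -22°C.
Density altitude = 10500 + 120 × (-22) = 10500 + (-2640) = 7860 ft.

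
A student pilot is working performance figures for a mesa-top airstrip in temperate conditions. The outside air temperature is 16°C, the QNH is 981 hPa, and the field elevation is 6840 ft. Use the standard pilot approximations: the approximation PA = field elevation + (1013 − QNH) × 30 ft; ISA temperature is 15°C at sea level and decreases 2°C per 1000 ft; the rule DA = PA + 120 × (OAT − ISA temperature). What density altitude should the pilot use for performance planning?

9792 ft

Pressure altitude = 6840 + (1013 − 981) × 30 = 6840 + (+960) = 7800 ft.
ISA temperature at 7800 ft = 15 − 2 × (7800/1000) = -0.6°C.
ISA deviation = 16 − (-0.6) = +16.6°C.
Density altitude = 7800 + 120 × (16.6) = 9792 ft.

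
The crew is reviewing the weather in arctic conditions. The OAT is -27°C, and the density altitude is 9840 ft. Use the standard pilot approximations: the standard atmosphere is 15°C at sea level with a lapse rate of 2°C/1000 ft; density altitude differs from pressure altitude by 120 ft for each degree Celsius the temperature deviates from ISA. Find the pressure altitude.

DA = PA + 120 × (OAT − (15 − 2·PA/1000)) = PA + 120·OAT − 1800 + 0.24·PA = 1.24·PA + 120·OAT − 1800.
So 1.24·PA = 9840 − 120 × (-27) + 1800 = 14880.
PA = 14880 / 1.24 = 12000 ft.

12000 ft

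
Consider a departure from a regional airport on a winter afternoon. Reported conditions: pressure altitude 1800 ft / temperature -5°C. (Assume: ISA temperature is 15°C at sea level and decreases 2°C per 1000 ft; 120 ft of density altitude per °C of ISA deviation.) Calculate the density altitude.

-168 ft

ISA temperature at 1800 ft = 15 − 2 × (1800/1000) = 11.4°C.
ISA deviation = -5 − 11.4 = -16.4°C.
Density altitude = 1800 + 120 × (-16.4) = 1800 + (-1968) = -168 ft.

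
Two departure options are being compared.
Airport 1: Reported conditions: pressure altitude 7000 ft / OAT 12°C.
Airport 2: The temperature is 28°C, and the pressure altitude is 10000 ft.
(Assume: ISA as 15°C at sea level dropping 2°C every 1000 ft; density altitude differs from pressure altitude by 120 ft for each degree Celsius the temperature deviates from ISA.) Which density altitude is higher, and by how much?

Airport 2 by 5640 ft

Airport 1: ISA temp = 1°C, deviation +11°C, DA = 7000 + 120 × 11 = 8320 ft.
Airport 2: ISA temp = -5°C, deviation +33°C, DA = 10000 + 120 × 33 = 13960 ft.
Airport 2 is higher by 13960 − 8320 = 5640 ft.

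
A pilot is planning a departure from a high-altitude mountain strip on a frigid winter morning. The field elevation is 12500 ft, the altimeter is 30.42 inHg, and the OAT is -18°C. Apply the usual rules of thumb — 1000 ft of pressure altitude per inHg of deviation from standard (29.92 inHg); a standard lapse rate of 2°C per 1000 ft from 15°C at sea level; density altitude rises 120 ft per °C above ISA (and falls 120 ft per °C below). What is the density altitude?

Pressure altitude = 12500 + (29.92 − 30.42) × 1000 = 12500 + (-500) = 12000 ft.
ISA temperature at 12000 ft = 15 − 2 × (12000/1000) = -9°C.
ISA deviation = -18 − (-9) = -9°C.
Density altitude = 12000 + 120 × (-9) = 10920 ft.

10920 ft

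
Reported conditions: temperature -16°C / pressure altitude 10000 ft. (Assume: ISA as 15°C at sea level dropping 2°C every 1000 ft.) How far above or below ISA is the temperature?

ISA-11°C

ISA temperature at 10000 ft = 15 − 2 × (10000/1000) = -5°C.
Deviation = OAT − ISA = -16 − (-5) = -11°C.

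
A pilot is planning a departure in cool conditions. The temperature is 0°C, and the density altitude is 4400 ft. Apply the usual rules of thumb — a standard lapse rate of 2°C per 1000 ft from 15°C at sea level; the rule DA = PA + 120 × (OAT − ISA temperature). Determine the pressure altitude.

5000 ft

DA = PA + 120 × (OAT − (15 − 2·PA/1000)) = PA + 120·OAT − 1800 + 0.24·PA = 1.24·PA + 120·OAT − 1800.
So 1.24·PA = 4400 − 120 × 0 + 1800 = 6200.
PA = 6200 / 1.24 = 5000 ft.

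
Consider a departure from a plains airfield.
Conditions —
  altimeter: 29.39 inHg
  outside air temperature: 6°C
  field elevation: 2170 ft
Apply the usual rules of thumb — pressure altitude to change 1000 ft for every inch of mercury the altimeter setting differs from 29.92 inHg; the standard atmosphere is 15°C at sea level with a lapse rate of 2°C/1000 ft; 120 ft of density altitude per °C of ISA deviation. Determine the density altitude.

Pressure altitude = 2170 + (29.92 − 29.39) × 1000 = 2170 + (+530) = 2700 ft.
ISA temperature at 2700 ft = 15 − 2 × (2700/1000) = 9.6°C.
ISA deviation = 6 − 9.6 = -3.6°C.
Density altitude = 2700 + 120 × (-3.6) = 2268 ft.

2268 ft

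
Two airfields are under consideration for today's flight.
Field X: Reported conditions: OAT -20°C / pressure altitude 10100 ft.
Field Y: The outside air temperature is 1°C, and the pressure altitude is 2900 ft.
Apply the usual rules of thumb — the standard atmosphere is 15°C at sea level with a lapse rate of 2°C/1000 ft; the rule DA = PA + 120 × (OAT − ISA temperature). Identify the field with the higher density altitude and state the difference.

Field X by 6408 ft

Field X: ISA temp = -5.2°C, deviation -14.8°C, DA = 10100 + 120 × (-14.8) = 8324 ft.
Field Y: ISA temp = 9.2°C, deviation -8.2°C, DA = 2900 + 120 × (-8.2) = 1916 ft.
Field X is higher by 8324 − 1916 = 6408 ft.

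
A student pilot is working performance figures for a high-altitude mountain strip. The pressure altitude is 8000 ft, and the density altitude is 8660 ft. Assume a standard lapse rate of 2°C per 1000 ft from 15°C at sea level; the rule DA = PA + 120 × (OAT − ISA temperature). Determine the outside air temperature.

4.5°C

Density altitude − pressure altitude = 8660 − 8000 = +660 ft.
At 120 ft/°C that is an ISA deviation of 660/120 = +5.5°C.
ISA temperature at 8000 ft = 15 − 2 × (8000/1000) = -1°C.
OAT = ISA + deviation = -1 + (+5.5) = 4.5°C.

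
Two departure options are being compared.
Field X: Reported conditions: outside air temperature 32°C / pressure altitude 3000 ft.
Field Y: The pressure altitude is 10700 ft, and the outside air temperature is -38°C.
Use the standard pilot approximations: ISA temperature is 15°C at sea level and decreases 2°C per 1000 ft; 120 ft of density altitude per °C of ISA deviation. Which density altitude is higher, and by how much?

Field X: ISA temp = 9°C, deviation +23°C, DA = 3000 + 120 × 23 = 5760 ft.
Field Y: ISA temp = -6.4°C, deviation -31.6°C, DA = 10700 + 120 × (-31.6) = 6908 ft.
Field Y is higher by 6908 − 5760 = 1148 ft.

Field Y by 1148 ft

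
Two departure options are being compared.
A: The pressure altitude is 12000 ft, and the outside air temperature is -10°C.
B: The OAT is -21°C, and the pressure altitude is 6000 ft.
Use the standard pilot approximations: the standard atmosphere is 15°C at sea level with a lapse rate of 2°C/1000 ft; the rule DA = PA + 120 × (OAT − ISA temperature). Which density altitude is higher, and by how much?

A by 8760 ft

A: ISA temp = -9°C, deviation -1°C, DA = 12000 + 120 × (-1) = 11880 ft.
B: ISA temp = 3°C, deviation -24°C, DA = 6000 + 120 × (-24) = 3120 ft.
A is higher by 11880 − 3120 = 8760 ft.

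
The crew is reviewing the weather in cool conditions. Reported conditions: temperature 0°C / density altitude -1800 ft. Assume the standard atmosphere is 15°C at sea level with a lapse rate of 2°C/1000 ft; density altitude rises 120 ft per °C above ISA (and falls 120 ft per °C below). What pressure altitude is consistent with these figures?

0 ft

DA = PA + 120 × (OAT − (15 − 2·PA/1000)) = PA + 120·OAT − 1800 + 0.24·PA = 1.24·PA + 120·OAT − 1800.
So 1.24·PA = -1800 − 120 × 0 + 1800 = 0.
PA = 0 / 1.24 = 0 ft.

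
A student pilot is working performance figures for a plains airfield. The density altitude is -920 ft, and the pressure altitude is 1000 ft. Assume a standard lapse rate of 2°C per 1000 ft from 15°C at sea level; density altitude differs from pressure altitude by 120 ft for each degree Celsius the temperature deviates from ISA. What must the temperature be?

-3°C

Density altitude − pressure altitude = -920 − 1000 = -1920 ft.
At 120 ft/°C that is an ISA deviation of -1920/120 = -16°C.
ISA temperature at 1000 ft = 15 − 2 × (1000/1000) = 13°C.
OAT = ISA + deviation = 13 + (-16) = -3°C.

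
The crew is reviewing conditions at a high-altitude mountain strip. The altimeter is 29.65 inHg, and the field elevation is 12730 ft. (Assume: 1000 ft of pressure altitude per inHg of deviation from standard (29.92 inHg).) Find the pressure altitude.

13000 ft

Pressure correction = (29.92 − 29.65) × 1000 = +270 ft.
Pressure altitude = 12730 + (+270) = 13000 ft.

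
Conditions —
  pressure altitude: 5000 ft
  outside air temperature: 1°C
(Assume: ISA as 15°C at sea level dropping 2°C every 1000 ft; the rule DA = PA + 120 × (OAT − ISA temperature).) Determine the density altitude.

4520 ft

ISA temperature at 5000 ft = 15 − 2 × (5000/1000) = 5°C.
ISA deviation = 1 − 5 = -4°C.
Density altitude = 5000 + 120 × (-4) = 5000 + (-480) = 4520 ft.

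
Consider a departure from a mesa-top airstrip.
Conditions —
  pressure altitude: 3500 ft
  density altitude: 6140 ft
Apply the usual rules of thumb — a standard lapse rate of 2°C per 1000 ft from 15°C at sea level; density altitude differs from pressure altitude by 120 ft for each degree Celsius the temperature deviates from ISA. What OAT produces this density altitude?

Density altitude − pressure altitude = 6140 − 3500 = +2640 ft.
At 120 ft/°C that is an ISA deviation of 2640/120 = +22°C.
ISA temperature at 3500 ft = 15 − 2 × (3500/1000) = 8°C.
OAT = ISA + deviation = 8 + (+22) = 30°C.

30°C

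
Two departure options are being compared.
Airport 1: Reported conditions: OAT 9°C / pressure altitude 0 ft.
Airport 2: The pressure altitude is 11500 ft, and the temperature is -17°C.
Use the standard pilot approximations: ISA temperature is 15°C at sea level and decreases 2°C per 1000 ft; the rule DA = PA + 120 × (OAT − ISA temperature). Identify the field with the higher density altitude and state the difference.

Airport 1: ISA temp = 15°C, deviation -6°C, DA = 0 + 120 × (-6) = -720 ft.
Airport 2: ISA temp = -8°C, deviation -9°C, DA = 11500 + 120 × (-9) = 10420 ft.
Airport 2 is higher by 10420 − (-720) = 11140 ft.

Airport 2 by 11140 ft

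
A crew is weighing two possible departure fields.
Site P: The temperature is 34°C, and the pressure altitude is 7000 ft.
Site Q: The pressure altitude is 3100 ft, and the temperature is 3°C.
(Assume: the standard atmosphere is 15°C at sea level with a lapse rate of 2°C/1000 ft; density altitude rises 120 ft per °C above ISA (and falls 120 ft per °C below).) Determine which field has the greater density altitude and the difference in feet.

Site P by 8556 ft

Site P: ISA temp = 1°C, deviation +33°C, DA = 7000 + 120 × 33 = 10960 ft.
Site Q: ISA temp = 8.8°C, deviation -5.8°C, DA = 3100 + 120 × (-5.8) = 2404 ft.
Site P is higher by 10960 − 2404 = 8556 ft.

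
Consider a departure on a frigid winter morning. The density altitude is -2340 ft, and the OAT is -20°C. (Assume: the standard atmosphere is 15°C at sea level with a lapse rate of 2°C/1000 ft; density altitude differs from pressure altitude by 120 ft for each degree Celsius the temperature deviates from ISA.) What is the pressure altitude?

DA = PA + 120 × (OAT − (15 − 2·PA/1000)) = PA + 120·OAT − 1800 + 0.24·PA = 1.24·PA + 120·OAT − 1800.
So 1.24·PA = -2340 − 120 × (-20) + 1800 = 1860.
PA = 1860 / 1.24 = 1500 ft.

1500 ft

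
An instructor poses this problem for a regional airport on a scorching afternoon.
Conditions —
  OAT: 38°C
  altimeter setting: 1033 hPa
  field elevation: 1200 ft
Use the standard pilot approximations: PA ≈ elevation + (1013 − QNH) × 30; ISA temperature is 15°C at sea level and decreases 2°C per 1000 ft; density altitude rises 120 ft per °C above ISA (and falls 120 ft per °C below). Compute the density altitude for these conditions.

Pressure altitude = 1200 + (1013 − 1033) × 30 = 1200 + (-600) = 600 ft.
ISA temperature at 600 ft = 15 − 2 × (600/1000) = 13.8°C.
ISA deviation = 38 − 13.8 = +24.2°C.
Density altitude = 600 + 120 × (24.2) = 3504 ft.

3504 ft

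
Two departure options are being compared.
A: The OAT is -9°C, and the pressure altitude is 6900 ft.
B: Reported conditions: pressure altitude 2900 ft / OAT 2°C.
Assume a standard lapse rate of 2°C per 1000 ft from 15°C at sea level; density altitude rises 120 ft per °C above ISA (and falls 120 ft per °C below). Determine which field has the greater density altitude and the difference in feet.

A: ISA temp = 1.2°C, deviation -10.2°C, DA = 6900 + 120 × (-10.2) = 5676 ft.
B: ISA temp = 9.2°C, deviation -7.2°C, DA = 2900 + 120 × (-7.2) = 2036 ft.
A is higher by 5676 − 2036 = 3640 ft.

A by 3640 ft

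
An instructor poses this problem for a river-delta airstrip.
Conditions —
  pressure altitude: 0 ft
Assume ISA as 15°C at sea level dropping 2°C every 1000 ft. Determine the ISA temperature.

ISA temperature = 15 − 2 × (0/1000) = 15 − 0 = 15°C.

15°C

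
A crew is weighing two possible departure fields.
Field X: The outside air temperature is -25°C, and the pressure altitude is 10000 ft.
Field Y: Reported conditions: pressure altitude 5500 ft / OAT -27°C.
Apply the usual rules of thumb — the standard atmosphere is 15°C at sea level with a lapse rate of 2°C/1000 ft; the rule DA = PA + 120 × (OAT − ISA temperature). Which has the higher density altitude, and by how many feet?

Field X: ISA temp = -5°C, deviation -20°C, DA = 10000 + 120 × (-20) = 7600 ft.
Field Y: ISA temp = 4°C, deviation -31°C, DA = 5500 + 120 × (-31) = 1780 ft.
Field X is higher by 7600 − 1780 = 5820 ft.

Field X by 5820 ft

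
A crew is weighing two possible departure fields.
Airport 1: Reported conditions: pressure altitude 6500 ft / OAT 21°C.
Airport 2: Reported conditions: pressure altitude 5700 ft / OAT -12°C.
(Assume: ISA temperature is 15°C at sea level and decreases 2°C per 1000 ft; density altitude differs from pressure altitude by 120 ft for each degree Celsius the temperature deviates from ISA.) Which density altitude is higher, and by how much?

Airport 1: ISA temp = 2°C, deviation +19°C, DA = 6500 + 120 × 19 = 8780 ft.
Airport 2: ISA temp = 3.6°C, deviation -15.6°C, DA = 5700 + 120 × (-15.6) = 3828 ft.
Airport 1 is higher by 8780 − 3828 = 4952 ft.

Airport 1 by 4952 ft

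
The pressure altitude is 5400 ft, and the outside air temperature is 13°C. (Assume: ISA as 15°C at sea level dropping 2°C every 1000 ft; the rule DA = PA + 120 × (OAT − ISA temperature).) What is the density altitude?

6456 ft

ISA temperature at 5400 ft = 15 − 2 × (5400/1000) = 4.2°C.
ISA deviation = 13 − 4.2 = +8.8°C.
Density altitude = 5400 + 120 × (8.8) = 5400 + (+1056) = 6456 ft.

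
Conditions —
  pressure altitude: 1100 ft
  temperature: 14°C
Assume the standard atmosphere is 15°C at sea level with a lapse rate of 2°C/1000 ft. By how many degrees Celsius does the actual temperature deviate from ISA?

ISA+1.2°C

ISA temperature at 1100 ft = 15 − 2 × (1100/1000) = 12.8°C.
Deviation = OAT − ISA = 14 − 12.8 = +1.2°C.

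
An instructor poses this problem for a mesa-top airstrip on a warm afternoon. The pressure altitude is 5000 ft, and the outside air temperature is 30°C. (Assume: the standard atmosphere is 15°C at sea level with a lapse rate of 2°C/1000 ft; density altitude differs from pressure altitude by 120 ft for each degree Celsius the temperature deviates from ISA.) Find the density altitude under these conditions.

8000 ft

ISA temperature at 5000 ft = 15 − 2 × (5000/1000) = 5°C.
ISA deviation = 30 − 5 = +25°C.
Density altitude = 5000 + 120 × (25) = 5000 + (+3000) = 8000 ft.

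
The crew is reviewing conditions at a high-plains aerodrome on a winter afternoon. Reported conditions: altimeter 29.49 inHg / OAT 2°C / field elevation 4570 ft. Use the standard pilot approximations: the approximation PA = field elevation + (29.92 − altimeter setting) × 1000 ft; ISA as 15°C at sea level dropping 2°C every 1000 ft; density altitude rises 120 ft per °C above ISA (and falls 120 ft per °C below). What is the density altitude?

Pressure altitude = 4570 + (29.92 − 29.49) × 1000 = 4570 + (+430) = 5000 ft.
ISA temperature at 5000 ft = 15 − 2 × (5000/1000) = 5°C.
ISA deviation = 2 − 5 = -3°C.
Density altitude = 5000 + 120 × (-3) = 4640 ft.

4640 ft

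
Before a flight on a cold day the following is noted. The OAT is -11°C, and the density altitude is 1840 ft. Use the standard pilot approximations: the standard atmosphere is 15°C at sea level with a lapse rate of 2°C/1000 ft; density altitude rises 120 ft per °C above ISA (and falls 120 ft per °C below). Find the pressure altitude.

DA = PA + 120 × (OAT − (15 − 2·PA/1000)) = PA + 120·OAT − 1800 + 0.24·PA = 1.24·PA + 120·OAT − 1800.
So 1.24·PA = 1840 − 120 × (-11) + 1800 = 4960.
PA = 4960 / 1.24 = 4000 ft.

4000 ft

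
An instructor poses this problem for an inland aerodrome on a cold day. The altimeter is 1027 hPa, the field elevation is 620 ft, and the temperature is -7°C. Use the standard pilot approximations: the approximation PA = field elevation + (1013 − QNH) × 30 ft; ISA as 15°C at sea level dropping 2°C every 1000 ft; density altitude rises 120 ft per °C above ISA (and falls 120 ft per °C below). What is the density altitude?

Pressure altitude = 620 + (1013 − 1027) × 30 = 620 + (-420) = 200 ft.
ISA temperature at 200 ft = 15 − 2 × (200/1000) = 14.6°C.
ISA deviation = -7 − 14.6 = -21.6°C.
Density altitude = 200 + 120 × (-21.6) = -2392 ft.

-2392 ft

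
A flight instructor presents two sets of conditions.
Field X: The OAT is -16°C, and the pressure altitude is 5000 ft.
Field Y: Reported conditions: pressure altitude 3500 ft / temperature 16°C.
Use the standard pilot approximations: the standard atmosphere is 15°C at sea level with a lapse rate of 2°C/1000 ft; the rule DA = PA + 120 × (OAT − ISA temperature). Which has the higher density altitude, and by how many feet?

Field Y by 1980 ft

Field X: ISA temp = 5°C, deviation -21°C, DA = 5000 + 120 × (-21) = 2480 ft.
Field Y: ISA temp = 8°C, deviation +8°C, DA = 3500 + 120 × 8 = 4460 ft.
Field Y is higher by 4460 − 2480 = 1980 ft.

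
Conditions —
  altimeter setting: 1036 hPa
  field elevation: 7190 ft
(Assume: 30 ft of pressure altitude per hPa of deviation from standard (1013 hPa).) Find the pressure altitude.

6500 ft

Pressure correction = (1013 − 1036) × 30 = -690 ft.
Pressure altitude = 7190 + (-690) = 6500 ft.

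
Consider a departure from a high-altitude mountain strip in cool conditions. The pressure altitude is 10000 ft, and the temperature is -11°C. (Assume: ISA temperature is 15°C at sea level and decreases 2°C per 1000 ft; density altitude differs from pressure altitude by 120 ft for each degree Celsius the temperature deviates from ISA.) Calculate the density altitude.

9280 ft

ISA temperature at 10000 ft = 15 − 2 × (10000/1000) = -5°C.
ISA deviation = -11 − (-5) = -6°C.
Density altitude = 10000 + 120 × (-6) = 10000 + (-720) = 9280 ft.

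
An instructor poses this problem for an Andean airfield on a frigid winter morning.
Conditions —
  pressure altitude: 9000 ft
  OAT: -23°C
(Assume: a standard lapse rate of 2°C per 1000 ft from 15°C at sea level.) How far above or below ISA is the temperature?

ISA temperature at 9000 ft = 15 − 2 × (9000/1000) = -3°C.
Deviation = OAT − ISA = -23 − (-3) = -20°C.

ISA-20°C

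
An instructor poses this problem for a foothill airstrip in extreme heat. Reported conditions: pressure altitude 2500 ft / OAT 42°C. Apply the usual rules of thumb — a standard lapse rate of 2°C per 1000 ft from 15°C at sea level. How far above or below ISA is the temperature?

ISA temperature at 2500 ft = 15 − 2 × (2500/1000) = 10°C.
Deviation = OAT − ISA = 42 − 10 = +32°C.

ISA+32°C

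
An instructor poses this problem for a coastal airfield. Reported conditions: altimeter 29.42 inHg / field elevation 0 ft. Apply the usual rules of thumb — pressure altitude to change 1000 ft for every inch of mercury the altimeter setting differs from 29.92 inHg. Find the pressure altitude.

500 ft

Pressure correction = (29.92 − 29.42) × 1000 = +500 ft.
Pressure altitude = 0 + (+500) = 500 ft.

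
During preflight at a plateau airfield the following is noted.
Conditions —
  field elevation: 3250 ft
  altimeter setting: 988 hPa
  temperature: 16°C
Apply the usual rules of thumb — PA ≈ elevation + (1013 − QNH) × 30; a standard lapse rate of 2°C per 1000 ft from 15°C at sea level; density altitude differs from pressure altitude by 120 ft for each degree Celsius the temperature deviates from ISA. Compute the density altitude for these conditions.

Pressure altitude = 3250 + (1013 − 988) × 30 = 3250 + (+750) = 4000 ft.
ISA temperature at 4000 ft = 15 − 2 × (4000/1000) = 7°C.
ISA deviation = 16 − 7 = +9°C.
Density altitude = 4000 + 120 × (9) = 5080 ft.

5080 ft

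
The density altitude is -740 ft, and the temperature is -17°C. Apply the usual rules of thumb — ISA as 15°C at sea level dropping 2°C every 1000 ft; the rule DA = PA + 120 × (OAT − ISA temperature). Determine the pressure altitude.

DA = PA + 120 × (OAT − (15 − 2·PA/1000)) = PA + 120·OAT − 1800 + 0.24·PA = 1.24·PA + 120·OAT − 1800.
So 1.24·PA = -740 − 120 × (-17) + 1800 = 3100.
PA = 3100 / 1.24 = 2500 ft.

2500 ft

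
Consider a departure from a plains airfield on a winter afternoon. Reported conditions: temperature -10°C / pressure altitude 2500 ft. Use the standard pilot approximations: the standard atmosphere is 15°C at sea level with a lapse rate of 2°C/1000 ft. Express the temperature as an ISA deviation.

ISA-20°C

ISA temperature at 2500 ft = 15 − 2 × (2500/1000) = 10°C.
Deviation = OAT − ISA = -10 − 10 = -20°C.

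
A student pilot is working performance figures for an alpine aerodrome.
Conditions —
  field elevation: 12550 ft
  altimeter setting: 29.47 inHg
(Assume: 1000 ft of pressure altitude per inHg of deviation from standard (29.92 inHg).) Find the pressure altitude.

Pressure correction = (29.92 − 29.47) × 1000 = +450 ft.
Pressure altitude = 12550 + (+450) = 13000 ft.

13000 ft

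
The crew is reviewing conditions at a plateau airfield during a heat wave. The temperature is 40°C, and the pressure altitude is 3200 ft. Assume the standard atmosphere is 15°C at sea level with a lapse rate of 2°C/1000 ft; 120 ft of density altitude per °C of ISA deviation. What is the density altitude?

6968 ft

ISA temperature at 3200 ft = 15 − 2 × (3200/1000) = 8.6°C.
ISA deviation = 40 − 8.6 = +31.4°C.
Density altitude = 3200 + 120 × (31.4) = 3200 + (+3768) = 6968 ft.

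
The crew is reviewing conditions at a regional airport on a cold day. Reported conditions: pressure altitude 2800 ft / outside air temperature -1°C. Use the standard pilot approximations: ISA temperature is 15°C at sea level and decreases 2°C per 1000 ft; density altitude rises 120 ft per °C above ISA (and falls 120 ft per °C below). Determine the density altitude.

1552 ft

ISA temperature at 2800 ft = 15 − 2 × (2800/1000) = 9.4°C.
ISA deviation = -1 − 9.4 = -10.4°C.
Density altitude = 2800 + 120 × (-10.4) = 2800 + (-1248) = 1552 ft.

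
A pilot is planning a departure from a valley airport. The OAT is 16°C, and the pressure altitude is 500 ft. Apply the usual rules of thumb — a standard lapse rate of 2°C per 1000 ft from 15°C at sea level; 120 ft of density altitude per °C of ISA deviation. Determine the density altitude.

740 ft

ISA temperature at 500 ft = 15 − 2 × (500/1000) = 14°C.
ISA deviation = 16 − 14 = +2°C.
Density altitude = 500 + 120 × (2) = 500 + (+240) = 740 ft.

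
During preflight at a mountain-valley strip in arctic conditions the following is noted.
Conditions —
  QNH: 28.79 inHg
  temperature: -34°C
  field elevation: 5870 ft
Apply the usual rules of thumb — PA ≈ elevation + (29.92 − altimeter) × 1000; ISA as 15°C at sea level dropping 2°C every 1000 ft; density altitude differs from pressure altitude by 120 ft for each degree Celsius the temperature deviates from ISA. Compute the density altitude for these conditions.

2800 ft

Pressure altitude = 5870 + (29.92 − 28.79) × 1000 = 5870 + (+1130) = 7000 ft.
ISA temperature at 7000 ft = 15 − 2 × (7000/1000) = 1°C.
ISA deviation = -34 − 1 = -35°C.
Density altitude = 7000 + 120 × (-35) = 2800 ft.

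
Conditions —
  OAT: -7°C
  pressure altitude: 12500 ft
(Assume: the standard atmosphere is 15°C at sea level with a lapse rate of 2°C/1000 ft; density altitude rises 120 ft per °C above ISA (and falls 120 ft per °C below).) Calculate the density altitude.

12860 ft

ISA temperature at 12500 ft = 15 − 2 × (12500/1000) = -10°C.
ISA deviation = -7 − (-10) = +3°C.
Density altitude = 12500 + 120 × (3) = 12500 + (+360) = 12860 ft.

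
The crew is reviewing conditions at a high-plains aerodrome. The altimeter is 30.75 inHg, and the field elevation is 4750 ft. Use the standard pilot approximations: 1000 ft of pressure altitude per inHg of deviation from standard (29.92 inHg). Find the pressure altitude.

Pressure correction = (29.92 − 30.75) × 1000 = -830 ft.
Pressure altitude = 4750 + (-830) = 3920 ft.

3920 ft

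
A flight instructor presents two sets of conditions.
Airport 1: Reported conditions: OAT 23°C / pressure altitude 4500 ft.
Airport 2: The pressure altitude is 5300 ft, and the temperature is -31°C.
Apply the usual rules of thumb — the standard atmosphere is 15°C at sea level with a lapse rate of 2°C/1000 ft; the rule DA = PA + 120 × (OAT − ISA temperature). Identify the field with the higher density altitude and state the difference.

Airport 1 by 5488 ft

Airport 1: ISA temp = 6°C, deviation +17°C, DA = 4500 + 120 × 17 = 6540 ft.
Airport 2: ISA temp = 4.4°C, deviation -35.4°C, DA = 5300 + 120 × (-35.4) = 1052 ft.
Airport 1 is higher by 6540 − 1052 = 5488 ft.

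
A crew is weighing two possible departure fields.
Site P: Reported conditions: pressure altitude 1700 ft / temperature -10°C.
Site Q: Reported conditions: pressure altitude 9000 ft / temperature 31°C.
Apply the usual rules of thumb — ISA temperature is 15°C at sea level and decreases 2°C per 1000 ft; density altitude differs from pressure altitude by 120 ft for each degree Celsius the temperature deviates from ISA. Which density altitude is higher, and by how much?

Site Q by 13972 ft

Site P: ISA temp = 11.6°C, deviation -21.6°C, DA = 1700 + 120 × (-21.6) = -892 ft.
Site Q: ISA temp = -3°C, deviation +34°C, DA = 9000 + 120 × 34 = 13080 ft.
Site Q is higher by 13080 − (-892) = 13972 ft.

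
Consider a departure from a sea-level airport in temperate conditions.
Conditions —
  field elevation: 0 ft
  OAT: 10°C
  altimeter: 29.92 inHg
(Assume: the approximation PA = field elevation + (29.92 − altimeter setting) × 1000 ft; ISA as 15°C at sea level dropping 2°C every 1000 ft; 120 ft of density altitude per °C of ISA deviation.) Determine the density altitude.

-600 ft

Pressure altitude = 0 + (29.92 − 29.92) × 1000 = 0 + (0) = 0 ft.
ISA temperature at 0 ft = 15 − 2 × (0/1000) = 15°C.
ISA deviation = 10 − 15 = -5°C.
Density altitude = 0 + 120 × (-5) = -600 ft.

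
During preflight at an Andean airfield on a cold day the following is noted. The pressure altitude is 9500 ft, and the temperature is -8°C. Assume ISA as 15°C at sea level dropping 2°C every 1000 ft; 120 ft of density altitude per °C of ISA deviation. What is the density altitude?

ISA temperature at 9500 ft = 15 − 2 × (9500/1000) = -4°C.
ISA deviation = -8 − (-4) = -4°C.
Density altitude = 9500 + 120 × (-4) = 9500 + (-480) = 9020 ft.

9020 ft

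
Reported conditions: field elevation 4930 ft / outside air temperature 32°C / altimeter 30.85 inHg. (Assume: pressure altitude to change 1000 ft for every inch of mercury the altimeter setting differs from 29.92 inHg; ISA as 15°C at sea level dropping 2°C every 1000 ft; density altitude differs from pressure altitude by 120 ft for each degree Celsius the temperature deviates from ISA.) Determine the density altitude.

7000 ft

Pressure altitude = 4930 + (29.92 − 30.85) × 1000 = 4930 + (-930) = 4000 ft.
ISA temperature at 4000 ft = 15 − 2 × (4000/1000) = 7°C.
ISA deviation = 32 − 7 = +25°C.
Density altitude = 4000 + 120 × (25) = 7000 ft.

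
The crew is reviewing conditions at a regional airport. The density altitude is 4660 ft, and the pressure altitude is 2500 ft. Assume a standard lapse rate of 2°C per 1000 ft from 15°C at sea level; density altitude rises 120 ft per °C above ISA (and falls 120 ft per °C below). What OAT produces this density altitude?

Density altitude − pressure altitude = 4660 − 2500 = +2160 ft.
At 120 ft/°C that is an ISA deviation of 2160/120 = +18°C.
ISA temperature at 2500 ft = 15 − 2 × (2500/1000) = 10°C.
OAT = ISA + deviation = 10 + (+18) = 28°C.

28°C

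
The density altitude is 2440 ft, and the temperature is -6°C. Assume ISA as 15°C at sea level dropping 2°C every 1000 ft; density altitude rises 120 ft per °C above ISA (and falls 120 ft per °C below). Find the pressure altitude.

4000 ft

DA = PA + 120 × (OAT − (15 − 2·PA/1000)) = PA + 120·OAT − 1800 + 0.24·PA = 1.24·PA + 120·OAT − 1800.
So 1.24·PA = 2440 − 120 × (-6) + 1800 = 4960.
PA = 4960 / 1.24 = 4000 ft.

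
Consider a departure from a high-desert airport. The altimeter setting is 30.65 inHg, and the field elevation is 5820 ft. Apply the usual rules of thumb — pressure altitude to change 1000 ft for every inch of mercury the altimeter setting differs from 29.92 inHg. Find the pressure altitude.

5090 ft

Pressure correction = (29.92 − 30.65) × 1000 = -730 ft.
Pressure altitude = 5820 + (-730) = 5090 ft.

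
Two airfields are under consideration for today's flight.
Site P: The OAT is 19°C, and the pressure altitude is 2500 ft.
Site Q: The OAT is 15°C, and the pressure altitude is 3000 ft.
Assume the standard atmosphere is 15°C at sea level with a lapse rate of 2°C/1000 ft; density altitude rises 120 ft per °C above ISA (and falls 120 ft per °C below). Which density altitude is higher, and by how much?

Site Q by 140 ft

Site P: ISA temp = 10°C, deviation +9°C, DA = 2500 + 120 × 9 = 3580 ft.
Site Q: ISA temp = 9°C, deviation +6°C, DA = 3000 + 120 × 6 = 3720 ft.
Site Q is higher by 3720 − 3580 = 140 ft.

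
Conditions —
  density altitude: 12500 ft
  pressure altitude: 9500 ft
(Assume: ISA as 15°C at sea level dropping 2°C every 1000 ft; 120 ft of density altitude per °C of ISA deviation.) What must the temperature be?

Density altitude − pressure altitude = 12500 − 9500 = +3000 ft.
At 120 ft/°C that is an ISA deviation of 3000/120 = +25°C.
ISA temperature at 9500 ft = 15 − 2 × (9500/1000) = -4°C.
OAT = ISA + deviation = -4 + (+25) = 21°C.

21°C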